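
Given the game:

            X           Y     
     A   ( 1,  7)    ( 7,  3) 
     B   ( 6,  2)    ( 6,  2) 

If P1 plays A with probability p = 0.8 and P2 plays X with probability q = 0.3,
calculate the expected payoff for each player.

E[P1] = 5.36, E[P2] = 3.76

Work:
E[P1] = p·q·π₁(A,X) + p·(1-q)·π₁(A,Y) + (1-p)·q·π₁(B,X) + (1-p)·(1-q)·π₁(B,Y)
= 0.8·0.3·1 + 0.8·0.7·7 + 0.2·0.3·6 + 0.2·0.7·6
= 5.36

E[P2] = 3.76 (similar calculation)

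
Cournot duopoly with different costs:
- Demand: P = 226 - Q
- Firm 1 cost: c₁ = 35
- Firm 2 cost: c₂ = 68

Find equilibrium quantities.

q₁* = 74.67, q₂* = 41.67

Work:
Reaction: q₁ = (226 - 35 - q₂)/2
Reaction: q₂ = (226 - 68 - q₁)/2
Solve simultaneously:
q₁* = (226 - 2×35 + 68)/3 = 74.67
q₂* = (226 - 2×68 + 35)/3 = 41.67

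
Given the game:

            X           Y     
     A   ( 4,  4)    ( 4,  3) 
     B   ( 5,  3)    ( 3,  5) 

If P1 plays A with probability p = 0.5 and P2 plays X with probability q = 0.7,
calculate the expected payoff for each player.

E[P1] = 4.2, E[P2] = 3.65

Work:
E[P1] = p·q·π₁(A,X) + p·(1-q)·π₁(A,Y) + (1-p)·q·π₁(B,X) + (1-p)·(1-q)·π₁(B,Y)
= 0.5·0.7·4 + 0.5·0.3·4 + 0.5·0.7·5 + 0.5·0.3·3
= 4.2

E[P2] = 3.65 (similar calculation)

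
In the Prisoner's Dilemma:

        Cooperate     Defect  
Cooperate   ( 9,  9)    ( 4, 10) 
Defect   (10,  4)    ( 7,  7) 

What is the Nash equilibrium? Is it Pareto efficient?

(Defect, Defect) is NE; not Pareto efficient

Work:
Defect dominates Cooperate for both players:
If P2 cooperates: Defect (10) > Cooperate (9)
If P2 defects: Defect (7) > Cooperate (4)
NE: (Defect, Defect) with payoff (7, 7)
But (Cooperate, Cooperate) = (9, 9) Pareto dominates (7, 7)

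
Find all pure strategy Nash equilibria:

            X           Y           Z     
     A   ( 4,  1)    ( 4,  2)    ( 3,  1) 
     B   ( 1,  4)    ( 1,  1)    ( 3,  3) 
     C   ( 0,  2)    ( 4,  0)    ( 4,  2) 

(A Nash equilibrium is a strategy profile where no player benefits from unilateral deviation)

Nash equilibrium: (A, Y), (C, Z)

Work:
Best responses:
  P1 vs X: payoffs [4, 1, 0] → best response A (payoff 4)
  P1 vs Y: payoffs [4, 1, 4] → best response A/C (payoff 4)
  P1 vs Z: payoffs [3, 3, 4] → best response C (payoff 4)
  P2 vs A: payoffs [1, 2, 1] → best response Y (payoff 2)
  P2 vs B: payoffs [4, 1, 3] → best response X (payoff 4)
  P2 vs C: payoffs [2, 0, 2] → best response X/Z (payoff 2)
Mutual best responses: (A,Y), (C,Z) → Nash equilibria.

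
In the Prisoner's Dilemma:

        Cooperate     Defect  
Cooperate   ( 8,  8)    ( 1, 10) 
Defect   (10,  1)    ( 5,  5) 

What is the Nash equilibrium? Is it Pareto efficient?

(Defect, Defect) is NE; not Pareto efficient

Work:
Defect dominates Cooperate for both players:
If P2 cooperates: Defect (10) > Cooperate (8)
If P2 defects: Defect (5) > Cooperate (1)
NE: (Defect, Defect) with payoff (5, 5)
But (Cooperate, Cooperate) = (8, 8) Pareto dominates (5, 5)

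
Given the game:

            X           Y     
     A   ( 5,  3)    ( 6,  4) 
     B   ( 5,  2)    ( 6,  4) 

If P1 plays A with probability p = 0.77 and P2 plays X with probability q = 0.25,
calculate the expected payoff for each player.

E[P1] = 5.75, E[P2] = 3.6925

Work:
E[P1] = p·q·π₁(A,X) + p·(1-q)·π₁(A,Y) + (1-p)·q·π₁(B,X) + (1-p)·(1-q)·π₁(B,Y)
= 0.77·0.25·5 + 0.77·0.75·6 + 0.23·0.25·5 + 0.23·0.75·6
= 5.75

E[P2] = 3.6925 (similar calculation)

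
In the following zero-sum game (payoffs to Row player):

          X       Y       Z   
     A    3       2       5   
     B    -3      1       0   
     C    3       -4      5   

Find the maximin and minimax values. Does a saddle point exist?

Maximin = 2, Minimax = 2, Saddle: True

Work:
Row minimums: [2, -3, -4] → maximin = 2
Column maximums: [3, 2, 5] → minimax = 2
Saddle point exists! Game value = 2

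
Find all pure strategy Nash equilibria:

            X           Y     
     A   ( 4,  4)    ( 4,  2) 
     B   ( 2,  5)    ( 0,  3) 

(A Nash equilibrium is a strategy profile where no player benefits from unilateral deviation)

Nash equilibrium: (A, X)

Work:
Best responses:
  P1 vs X: payoffs [4, 2] → best response A (payoff 4)
  P1 vs Y: payoffs [4, 0] → best response A (payoff 4)
  P2 vs A: payoffs [4, 2] → best response X (payoff 4)
  P2 vs B: payoffs [5, 3] → best response X (payoff 5)
Mutual best responses: (A,X) → Nash equilibria.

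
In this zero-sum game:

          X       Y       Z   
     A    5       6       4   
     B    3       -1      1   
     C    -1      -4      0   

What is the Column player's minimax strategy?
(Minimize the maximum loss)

Column should play Z, value = 4

Work:
Column player minimizes Row's maximum payoff:
Column X: max payoff to Row = 5
Column Y: max payoff to Row = 6
Column Z: max payoff to Row = 4
Minimum is 4, achieved by column Z.
Minimax strategy: Z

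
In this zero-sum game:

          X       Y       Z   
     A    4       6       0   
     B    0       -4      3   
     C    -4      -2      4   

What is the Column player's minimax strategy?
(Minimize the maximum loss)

Column should play X or Z (all achieve the minimum), value = 4

Work:
Column player minimizes Row's maximum payoff:
Column X: max payoff to Row = 4
Column Y: max payoff to Row = 6
Column Z: max payoff to Row = 4
Minimum is 4, achieved by columns X, Z (tied).
Each of X or Z is a minimax strategy.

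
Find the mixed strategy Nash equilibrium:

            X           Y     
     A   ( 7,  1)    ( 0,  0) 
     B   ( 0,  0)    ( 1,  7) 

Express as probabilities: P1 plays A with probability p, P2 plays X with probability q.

p = 0.875, q = 0.125

Work:
Find probabilities that make opponent indifferent:
P2 chooses q to make P1 indifferent between A and B
P1 chooses p to make P2 indifferent between X and Y
Mixed NE: P1 plays (A: 0.875, B: 0.125), P2 plays (X: 0.125, Y: 0.875)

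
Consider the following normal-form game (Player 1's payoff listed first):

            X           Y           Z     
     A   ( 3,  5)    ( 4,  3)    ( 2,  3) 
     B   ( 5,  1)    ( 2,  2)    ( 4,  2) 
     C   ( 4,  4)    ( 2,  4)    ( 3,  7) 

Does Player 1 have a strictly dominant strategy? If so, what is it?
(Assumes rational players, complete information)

No strictly dominant strategy exists for Player 1

Work:
A strategy strictly dominates another if it gives a strictly higher payoff against every opponent action. Compare each pair of P1's strategies column-by-column:
  A vs B: [3 vs 5, 4 vs 2, 2 vs 4] → A does not strictly dominate B (column X: 3 ≤ 5)
  A vs C: [3 vs 4, 4 vs 2, 2 vs 3] → A does not strictly dominate C (column X: 3 ≤ 4)
  B vs A: [5 vs 3, 2 vs 4, 4 vs 2] → B does not strictly dominate A (column Y: 2 ≤ 4)
  B vs C: [5 vs 4, 2 vs 2, 4 vs 3] → B does not strictly dominate C (column Y: 2 ≤ 2)
  C vs A: [4 vs 3, 2 vs 4, 3 vs 2] → C does not strictly dominate A (column Y: 2 ≤ 4)
  C vs B: [4 vs 5, 2 vs 2, 3 vs 4] → C does not strictly dominate B (column X: 4 ≤ 5)
No single strategy strictly dominates all others → no strictly dominant strategy.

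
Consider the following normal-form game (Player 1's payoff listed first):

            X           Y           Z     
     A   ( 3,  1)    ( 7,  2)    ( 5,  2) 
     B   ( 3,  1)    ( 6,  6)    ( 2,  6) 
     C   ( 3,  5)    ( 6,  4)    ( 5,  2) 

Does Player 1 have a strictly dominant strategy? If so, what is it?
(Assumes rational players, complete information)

No strictly dominant strategy exists for Player 1

Work:
A strategy strictly dominates another if it gives a strictly higher payoff against every opponent action. Compare each pair of P1's strategies column-by-column:
  A vs B: [3 vs 3, 7 vs 6, 5 vs 2] → A does not strictly dominate B (column X: 3 ≤ 3)
  A vs C: [3 vs 3, 7 vs 6, 5 vs 5] → A does not strictly dominate C (column X: 3 ≤ 3)
  B vs A: [3 vs 3, 6 vs 7, 2 vs 5] → B does not strictly dominate A (column X: 3 ≤ 3)
  B vs C: [3 vs 3, 6 vs 6, 2 vs 5] → B does not strictly dominate C (column X: 3 ≤ 3)
  C vs A: [3 vs 3, 6 vs 7, 5 vs 5] → C does not strictly dominate A (column X: 3 ≤ 3)
  C vs B: [3 vs 3, 6 vs 6, 5 vs 2] → C does not strictly dominate B (column X: 3 ≤ 3)
No single strategy strictly dominates all others → no strictly dominant strategy.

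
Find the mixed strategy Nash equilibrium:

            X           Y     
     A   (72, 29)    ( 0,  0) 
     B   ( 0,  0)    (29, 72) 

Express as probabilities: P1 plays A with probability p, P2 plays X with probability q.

p = 0.7129, q = 0.2871

Work:
Find probabilities that make opponent indifferent:
P2 chooses q to make P1 indifferent between A and B
P1 chooses p to make P2 indifferent between X and Y
Mixed NE: P1 plays (A: 0.7129, B: 0.2871), P2 plays (X: 0.2871, Y: 0.7129)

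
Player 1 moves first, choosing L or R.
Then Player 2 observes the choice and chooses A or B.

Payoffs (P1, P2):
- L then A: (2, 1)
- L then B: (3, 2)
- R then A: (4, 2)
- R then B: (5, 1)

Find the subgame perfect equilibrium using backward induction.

P1 plays R, P2 plays B after L and A after R; Payoff (4, 2)

Work:
Backward induction:
After L: P2 chooses B → P1 gets 3
After R: P2 chooses A → P1 gets 4
P1 chooses R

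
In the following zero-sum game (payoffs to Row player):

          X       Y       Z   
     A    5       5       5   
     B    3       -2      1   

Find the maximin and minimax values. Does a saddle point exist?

Maximin = 5, Minimax = 5, Saddle: True

Work:
Row minimums: [5, -2] → maximin = 5
Column maximums: [5, 5, 5] → minimax = 5
Saddle point exists! Game value = 5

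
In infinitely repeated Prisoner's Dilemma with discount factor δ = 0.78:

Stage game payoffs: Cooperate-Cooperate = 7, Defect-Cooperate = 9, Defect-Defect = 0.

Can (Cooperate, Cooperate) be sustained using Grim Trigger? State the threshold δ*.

δ* = 0.2222; since δ = 0.78 ≥ 0.2222, cooperation can be sustained

Work:
For Grim Trigger:
Cooperate forever: 7/(1-δ)
Defect then punished: 9 + 0·δ/(1-δ)
Need: 7/(1-δ) ≥ 9 + 0·δ/(1-δ)
Solving: δ ≥ (T-R)/(T-P) = (9-7)/(9-0) = 0.2222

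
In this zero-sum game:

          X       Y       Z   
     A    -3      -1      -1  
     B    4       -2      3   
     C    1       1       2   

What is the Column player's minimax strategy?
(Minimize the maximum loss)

Column should play Y, value = 1

Work:
Column player minimizes Row's maximum payoff:
Column X: max payoff to Row = 4
Column Y: max payoff to Row = 1
Column Z: max payoff to Row = 3
Minimum is 1, achieved by column Y.
Minimax strategy: Y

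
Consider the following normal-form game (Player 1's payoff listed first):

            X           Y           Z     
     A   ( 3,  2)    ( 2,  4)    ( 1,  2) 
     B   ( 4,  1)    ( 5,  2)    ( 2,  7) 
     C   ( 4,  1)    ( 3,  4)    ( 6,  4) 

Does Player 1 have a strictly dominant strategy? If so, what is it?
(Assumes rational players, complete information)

No strictly dominant strategy exists for Player 1

Work:
A strategy strictly dominates another if it gives a strictly higher payoff against every opponent action. Compare each pair of P1's strategies column-by-column:
  A vs B: [3 vs 4, 2 vs 5, 1 vs 2] → A does not strictly dominate B (column X: 3 ≤ 4)
  A vs C: [3 vs 4, 2 vs 3, 1 vs 6] → A does not strictly dominate C (column X: 3 ≤ 4)
  B vs A: [4 vs 3, 5 vs 2, 2 vs 1] → B strictly dominates A
  B vs C: [4 vs 4, 5 vs 3, 2 vs 6] → B does not strictly dominate C (column X: 4 ≤ 4)
  C vs A: [4 vs 3, 3 vs 2, 6 vs 1] → C strictly dominates A
  C vs B: [4 vs 4, 3 vs 5, 6 vs 2] → C does not strictly dominate B (column X: 4 ≤ 4)
No single strategy strictly dominates all others → no strictly dominant strategy.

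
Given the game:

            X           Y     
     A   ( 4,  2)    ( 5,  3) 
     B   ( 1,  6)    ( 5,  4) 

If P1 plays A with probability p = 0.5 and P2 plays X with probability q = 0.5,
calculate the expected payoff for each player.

E[P1] = 3.75, E[P2] = 3.75

Work:
E[P1] = p·q·π₁(A,X) + p·(1-q)·π₁(A,Y) + (1-p)·q·π₁(B,X) + (1-p)·(1-q)·π₁(B,Y)
= 0.5·0.5·4 + 0.5·0.5·5 + 0.5·0.5·1 + 0.5·0.5·5
= 3.75

E[P2] = 3.75 (similar calculation)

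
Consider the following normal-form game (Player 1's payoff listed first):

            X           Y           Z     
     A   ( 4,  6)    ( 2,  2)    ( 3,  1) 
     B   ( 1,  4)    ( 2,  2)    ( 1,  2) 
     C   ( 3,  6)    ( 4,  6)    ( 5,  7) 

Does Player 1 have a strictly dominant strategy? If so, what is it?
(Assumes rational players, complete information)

No strictly dominant strategy exists for Player 1

Work:
A strategy strictly dominates another if it gives a strictly higher payoff against every opponent action. Compare each pair of P1's strategies column-by-column:
  A vs B: [4 vs 1, 2 vs 2, 3 vs 1] → A does not strictly dominate B (column Y: 2 ≤ 2)
  A vs C: [4 vs 3, 2 vs 4, 3 vs 5] → A does not strictly dominate C (column Y: 2 ≤ 4)
  B vs A: [1 vs 4, 2 vs 2, 1 vs 3] → B does not strictly dominate A (column X: 1 ≤ 4)
  B vs C: [1 vs 3, 2 vs 4, 1 vs 5] → B does not strictly dominate C (column X: 1 ≤ 3)
  C vs A: [3 vs 4, 4 vs 2, 5 vs 3] → C does not strictly dominate A (column X: 3 ≤ 4)
  C vs B: [3 vs 1, 4 vs 2, 5 vs 1] → C strictly dominates B
No single strategy strictly dominates all others → no strictly dominant strategy.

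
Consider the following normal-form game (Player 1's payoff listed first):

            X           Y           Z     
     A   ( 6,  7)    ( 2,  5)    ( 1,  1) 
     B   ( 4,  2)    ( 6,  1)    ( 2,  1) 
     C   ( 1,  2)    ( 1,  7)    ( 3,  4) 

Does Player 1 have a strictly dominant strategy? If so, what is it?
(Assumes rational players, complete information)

No strictly dominant strategy exists for Player 1

Work:
A strategy strictly dominates another if it gives a strictly higher payoff against every opponent action. Compare each pair of P1's strategies column-by-column:
  A vs B: [6 vs 4, 2 vs 6, 1 vs 2] → A does not strictly dominate B (column Y: 2 ≤ 6)
  A vs C: [6 vs 1, 2 vs 1, 1 vs 3] → A does not strictly dominate C (column Z: 1 ≤ 3)
  B vs A: [4 vs 6, 6 vs 2, 2 vs 1] → B does not strictly dominate A (column X: 4 ≤ 6)
  B vs C: [4 vs 1, 6 vs 1, 2 vs 3] → B does not strictly dominate C (column Z: 2 ≤ 3)
  C vs A: [1 vs 6, 1 vs 2, 3 vs 1] → C does not strictly dominate A (column X: 1 ≤ 6)
  C vs B: [1 vs 4, 1 vs 6, 3 vs 2] → C does not strictly dominate B (column X: 1 ≤ 4)
No single strategy strictly dominates all others → no strictly dominant strategy.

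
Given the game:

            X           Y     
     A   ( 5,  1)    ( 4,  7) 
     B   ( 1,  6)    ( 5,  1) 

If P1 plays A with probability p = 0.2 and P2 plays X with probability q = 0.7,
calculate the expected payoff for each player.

E[P1] = 2.7, E[P2] = 4.16

Work:
E[P1] = p·q·π₁(A,X) + p·(1-q)·π₁(A,Y) + (1-p)·q·π₁(B,X) + (1-p)·(1-q)·π₁(B,Y)
= 0.2·0.7·5 + 0.2·0.3·4 + 0.8·0.7·1 + 0.8·0.3·5
= 2.7

E[P2] = 4.16 (similar calculation)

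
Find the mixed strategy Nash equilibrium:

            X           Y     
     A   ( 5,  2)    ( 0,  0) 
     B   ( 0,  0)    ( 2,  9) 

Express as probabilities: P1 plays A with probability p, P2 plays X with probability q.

p = 0.8182, q = 0.2857

Work:
Find probabilities that make opponent indifferent:
P2 chooses q to make P1 indifferent between A and B
P1 chooses p to make P2 indifferent between X and Y
Mixed NE: P1 plays (A: 0.8182, B: 0.1818), P2 plays (X: 0.2857, Y: 0.7143)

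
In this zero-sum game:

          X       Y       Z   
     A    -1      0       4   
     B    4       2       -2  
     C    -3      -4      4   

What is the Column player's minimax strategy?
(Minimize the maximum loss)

Column should play Y, value = 2

Work:
Column player minimizes Row's maximum payoff:
Column X: max payoff to Row = 4
Column Y: max payoff to Row = 2
Column Z: max payoff to Row = 4
Minimum is 2, achieved by column Y.
Minimax strategy: Y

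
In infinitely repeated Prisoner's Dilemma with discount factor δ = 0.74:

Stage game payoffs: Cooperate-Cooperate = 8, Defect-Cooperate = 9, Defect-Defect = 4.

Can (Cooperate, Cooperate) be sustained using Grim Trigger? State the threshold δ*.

δ* = 0.2; since δ = 0.74 ≥ 0.2, cooperation can be sustained

Work:
For Grim Trigger:
Cooperate forever: 8/(1-δ)
Defect then punished: 9 + 4·δ/(1-δ)
Need: 8/(1-δ) ≥ 9 + 4·δ/(1-δ)
Solving: δ ≥ (T-R)/(T-P) = (9-8)/(9-4) = 0.2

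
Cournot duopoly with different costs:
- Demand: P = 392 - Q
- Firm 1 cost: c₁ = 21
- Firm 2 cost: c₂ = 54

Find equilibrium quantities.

q₁* = 134.67, q₂* = 101.67

Work:
Reaction: q₁ = (392 - 21 - q₂)/2
Reaction: q₂ = (392 - 54 - q₁)/2
Solve simultaneously:
q₁* = (392 - 2×21 + 54)/3 = 134.67
q₂* = (392 - 2×54 + 21)/3 = 101.67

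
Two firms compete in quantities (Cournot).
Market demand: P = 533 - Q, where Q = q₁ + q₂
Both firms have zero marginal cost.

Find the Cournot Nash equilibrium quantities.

q₁* = q₂* = 177.67; P* = 177.67

Work:
Profit: π_i = P·q_i = (a - q_i - q_j)·q_i
FOC: ∂π_i/∂q_i = a - 2q_i - q_j = 0
Reaction function: q_i = (533 - q_j)/2
Symmetry: q* = 533/3 = 177.67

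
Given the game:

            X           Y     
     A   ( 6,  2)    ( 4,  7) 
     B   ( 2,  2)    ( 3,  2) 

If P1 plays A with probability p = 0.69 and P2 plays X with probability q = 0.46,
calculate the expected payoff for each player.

E[P1] = 4.1822, E[P2] = 3.863

Work:
E[P1] = p·q·π₁(A,X) + p·(1-q)·π₁(A,Y) + (1-p)·q·π₁(B,X) + (1-p)·(1-q)·π₁(B,Y)
= 0.69·0.46·6 + 0.69·0.54·4 + 0.31·0.46·2 + 0.31·0.54·3
= 4.1822

E[P2] = 3.863 (similar calculation)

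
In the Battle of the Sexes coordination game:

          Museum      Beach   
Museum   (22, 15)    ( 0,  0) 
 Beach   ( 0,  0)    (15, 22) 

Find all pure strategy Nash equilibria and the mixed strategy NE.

Pure NE: (Museum, Museum) and (Beach, Beach); Mixed NE: p = 0.5946, q = 0.4054

Work:
Check pure NE:
(Museum, Museum): (22, 15) - no unilateral deviation beneficial
(Beach, Beach): (15, 22) - no unilateral deviation beneficial
Mixed NE: P1 plays Museum with p = 0.5946, P2 plays Museum with q = 0.4054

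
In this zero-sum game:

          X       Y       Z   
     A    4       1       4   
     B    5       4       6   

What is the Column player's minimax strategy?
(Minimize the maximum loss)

Column should play Y, value = 4

Work:
Column player minimizes Row's maximum payoff:
Column X: max payoff to Row = 5
Column Y: max payoff to Row = 4
Column Z: max payoff to Row = 6
Minimum is 4, achieved by column Y.
Minimax strategy: Y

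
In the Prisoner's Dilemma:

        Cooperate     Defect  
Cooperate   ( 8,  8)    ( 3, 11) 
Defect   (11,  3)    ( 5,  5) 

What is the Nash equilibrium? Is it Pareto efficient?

(Defect, Defect) is NE; not Pareto efficient

Work:
Defect dominates Cooperate for both players:
If P2 cooperates: Defect (11) > Cooperate (8)
If P2 defects: Defect (5) > Cooperate (3)
NE: (Defect, Defect) with payoff (5, 5)
But (Cooperate, Cooperate) = (8, 8) Pareto dominates (5, 5)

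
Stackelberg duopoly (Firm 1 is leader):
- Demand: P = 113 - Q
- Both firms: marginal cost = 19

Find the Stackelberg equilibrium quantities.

q₁* (leader) = 47.0, q₂* (follower) = 23.5

Work:
Follower's reaction: q₂ = (a - c - q₁)/2
Leader substitutes: π₁ = q₁·(a - q₁ - (a-c-q₁)/2 - c)
FOC: q₁* = (113 - 19)/2 = 47.00
Then: q₂* = (113 - 19 - 47.0)/2 = 23.50
Leader has first-mover advantage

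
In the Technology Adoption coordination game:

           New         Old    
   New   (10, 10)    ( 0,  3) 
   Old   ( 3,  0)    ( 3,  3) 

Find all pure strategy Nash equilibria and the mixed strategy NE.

Pure NE: (New, New) and (Old, Old); Mixed NE: p = 0.3, q = 0.3

Work:
Check pure NE:
(New, New): (10, 10) - no unilateral deviation beneficial
(Old, Old): (3, 3) - no unilateral deviation beneficial
Mixed NE: P1 plays New with p = 0.3, P2 plays New with q = 0.3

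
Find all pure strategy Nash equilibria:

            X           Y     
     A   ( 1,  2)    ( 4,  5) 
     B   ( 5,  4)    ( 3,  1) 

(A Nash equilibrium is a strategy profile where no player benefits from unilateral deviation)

Nash equilibrium: (A, Y), (B, X)

Work:
Best responses:
  P1 vs X: payoffs [1, 5] → best response B (payoff 5)
  P1 vs Y: payoffs [4, 3] → best response A (payoff 4)
  P2 vs A: payoffs [2, 5] → best response Y (payoff 5)
  P2 vs B: payoffs [4, 1] → best response X (payoff 4)
Mutual best responses: (A,Y), (B,X) → Nash equilibria.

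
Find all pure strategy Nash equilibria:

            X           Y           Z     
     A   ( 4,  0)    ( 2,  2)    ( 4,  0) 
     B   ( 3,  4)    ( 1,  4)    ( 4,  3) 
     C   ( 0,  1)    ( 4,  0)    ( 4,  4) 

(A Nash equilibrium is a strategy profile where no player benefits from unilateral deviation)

Nash equilibrium: (C, Z)

Work:
Best responses:
  P1 vs X: payoffs [4, 3, 0] → best response A (payoff 4)
  P1 vs Y: payoffs [2, 1, 4] → best response C (payoff 4)
  P1 vs Z: payoffs [4, 4, 4] → best response A/B/C (payoff 4)
  P2 vs A: payoffs [0, 2, 0] → best response Y (payoff 2)
  P2 vs B: payoffs [4, 4, 3] → best response X/Y (payoff 4)
  P2 vs C: payoffs [1, 0, 4] → best response Z (payoff 4)
Mutual best responses: (C,Z) → Nash equilibria.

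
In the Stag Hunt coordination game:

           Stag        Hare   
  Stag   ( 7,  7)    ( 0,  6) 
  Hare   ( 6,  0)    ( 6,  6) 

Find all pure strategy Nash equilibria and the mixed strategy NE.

Pure NE: (Stag, Stag) and (Hare, Hare); Mixed NE: p = 0.8571, q = 0.8571

Work:
Check pure NE:
(Stag, Stag): (7, 7) - no unilateral deviation beneficial
(Hare, Hare): (6, 6) - no unilateral deviation beneficial
Mixed NE: P1 plays Stag with p = 0.8571, P2 plays Stag with q = 0.8571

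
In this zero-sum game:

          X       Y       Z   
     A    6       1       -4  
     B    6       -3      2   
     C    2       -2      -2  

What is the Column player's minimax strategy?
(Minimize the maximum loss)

Column should play Y, value = 1

Work:
Column player minimizes Row's maximum payoff:
Column X: max payoff to Row = 6
Column Y: max payoff to Row = 1
Column Z: max payoff to Row = 2
Minimum is 1, achieved by column Y.
Minimax strategy: Y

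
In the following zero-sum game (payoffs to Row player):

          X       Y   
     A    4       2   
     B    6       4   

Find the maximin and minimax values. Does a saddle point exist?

Maximin = 4, Minimax = 4, Saddle: True

Work:
Row minimums: [2, 4] → maximin = 4
Column maximums: [6, 4] → minimax = 4
Saddle point exists! Game value = 4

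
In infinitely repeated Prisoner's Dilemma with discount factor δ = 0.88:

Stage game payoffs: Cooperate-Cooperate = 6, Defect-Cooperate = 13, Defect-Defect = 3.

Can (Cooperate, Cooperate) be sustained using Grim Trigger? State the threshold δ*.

δ* = 0.7; since δ = 0.88 ≥ 0.7, cooperation can be sustained

Work:
For Grim Trigger:
Cooperate forever: 6/(1-δ)
Defect then punished: 13 + 3·δ/(1-δ)
Need: 6/(1-δ) ≥ 13 + 3·δ/(1-δ)
Solving: δ ≥ (T-R)/(T-P) = (13-6)/(13-3) = 0.7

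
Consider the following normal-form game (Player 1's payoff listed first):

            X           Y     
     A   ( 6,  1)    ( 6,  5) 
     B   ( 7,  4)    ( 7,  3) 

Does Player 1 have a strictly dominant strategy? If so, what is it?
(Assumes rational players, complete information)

Yes, Player 1's strictly dominant strategy is B

Work:
A strategy strictly dominates another if it gives a strictly higher payoff against every opponent action. Compare each pair of P1's strategies column-by-column:
  A vs B: [6 vs 7, 6 vs 7] → A does not strictly dominate B (column X: 6 ≤ 7)
  B vs A: [7 vs 6, 7 vs 6] → B strictly dominates A
B strictly dominates every other strategy → strictly dominant.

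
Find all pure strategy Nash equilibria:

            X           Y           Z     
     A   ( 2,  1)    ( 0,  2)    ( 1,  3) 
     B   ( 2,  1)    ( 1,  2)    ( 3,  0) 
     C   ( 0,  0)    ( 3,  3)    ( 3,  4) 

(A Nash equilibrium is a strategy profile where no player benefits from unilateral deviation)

Nash equilibrium: (C, Z)

Work:
Best responses:
  P1 vs X: payoffs [2, 2, 0] → best response A/B (payoff 2)
  P1 vs Y: payoffs [0, 1, 3] → best response C (payoff 3)
  P1 vs Z: payoffs [1, 3, 3] → best response B/C (payoff 3)
  P2 vs A: payoffs [1, 2, 3] → best response Z (payoff 3)
  P2 vs B: payoffs [1, 2, 0] → best response Y (payoff 2)
  P2 vs C: payoffs [0, 3, 4] → best response Z (payoff 4)
Mutual best responses: (C,Z) → Nash equilibria.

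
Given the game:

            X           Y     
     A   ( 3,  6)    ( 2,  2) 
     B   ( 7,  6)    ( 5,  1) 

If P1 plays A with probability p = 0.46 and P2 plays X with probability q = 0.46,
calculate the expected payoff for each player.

E[P1] = 4.3284, E[P2] = 3.5484

Work:
E[P1] = p·q·π₁(A,X) + p·(1-q)·π₁(A,Y) + (1-p)·q·π₁(B,X) + (1-p)·(1-q)·π₁(B,Y)
= 0.46·0.46·3 + 0.46·0.54·2 + 0.54·0.46·7 + 0.54·0.54·5
= 4.3284

E[P2] = 3.5484 (similar calculation)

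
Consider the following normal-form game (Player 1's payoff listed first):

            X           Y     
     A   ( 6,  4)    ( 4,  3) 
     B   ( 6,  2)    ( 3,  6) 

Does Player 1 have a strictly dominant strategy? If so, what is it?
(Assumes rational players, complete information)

No strictly dominant strategy exists for Player 1

Work:
A strategy strictly dominates another if it gives a strictly higher payoff against every opponent action. Compare each pair of P1's strategies column-by-column:
  A vs B: [6 vs 6, 4 vs 3] → A does not strictly dominate B (column X: 6 ≤ 6)
  B vs A: [6 vs 6, 3 vs 4] → B does not strictly dominate A (column X: 6 ≤ 6)
No single strategy strictly dominates all others → no strictly dominant strategy.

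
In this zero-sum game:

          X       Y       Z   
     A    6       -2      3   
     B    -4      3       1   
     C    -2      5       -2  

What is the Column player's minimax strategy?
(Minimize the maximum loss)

Column should play Z, value = 3

Work:
Column player minimizes Row's maximum payoff:
Column X: max payoff to Row = 6
Column Y: max payoff to Row = 5
Column Z: max payoff to Row = 3
Minimum is 3, achieved by column Z.
Minimax strategy: Z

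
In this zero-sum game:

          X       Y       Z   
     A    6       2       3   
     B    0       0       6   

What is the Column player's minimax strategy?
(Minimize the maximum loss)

Column should play Y, value = 2

Work:
Column player minimizes Row's maximum payoff:
Column X: max payoff to Row = 6
Column Y: max payoff to Row = 2
Column Z: max payoff to Row = 6
Minimum is 2, achieved by column Y.
Minimax strategy: Y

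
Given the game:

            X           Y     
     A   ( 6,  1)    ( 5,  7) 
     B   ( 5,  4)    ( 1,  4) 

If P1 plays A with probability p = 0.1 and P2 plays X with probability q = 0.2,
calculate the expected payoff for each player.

E[P1] = 2.14, E[P2] = 4.18

Work:
E[P1] = p·q·π₁(A,X) + p·(1-q)·π₁(A,Y) + (1-p)·q·π₁(B,X) + (1-p)·(1-q)·π₁(B,Y)
= 0.1·0.2·6 + 0.1·0.8·5 + 0.9·0.2·5 + 0.9·0.8·1
= 2.14

E[P2] = 4.18 (similar calculation)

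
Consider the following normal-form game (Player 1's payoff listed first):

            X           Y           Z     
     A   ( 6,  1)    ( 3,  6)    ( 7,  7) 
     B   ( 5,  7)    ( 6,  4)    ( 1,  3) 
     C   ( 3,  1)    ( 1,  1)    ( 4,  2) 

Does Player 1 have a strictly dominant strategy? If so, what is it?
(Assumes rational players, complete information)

No strictly dominant strategy exists for Player 1

Work:
A strategy strictly dominates another if it gives a strictly higher payoff against every opponent action. Compare each pair of P1's strategies column-by-column:
  A vs B: [6 vs 5, 3 vs 6, 7 vs 1] → A does not strictly dominate B (column Y: 3 ≤ 6)
  A vs C: [6 vs 3, 3 vs 1, 7 vs 4] → A strictly dominates C
  B vs A: [5 vs 6, 6 vs 3, 1 vs 7] → B does not strictly dominate A (column X: 5 ≤ 6)
  B vs C: [5 vs 3, 6 vs 1, 1 vs 4] → B does not strictly dominate C (column Z: 1 ≤ 4)
  C vs A: [3 vs 6, 1 vs 3, 4 vs 7] → C does not strictly dominate A (column X: 3 ≤ 6)
  C vs B: [3 vs 5, 1 vs 6, 4 vs 1] → C does not strictly dominate B (column X: 3 ≤ 5)
No single strategy strictly dominates all others → no strictly dominant strategy.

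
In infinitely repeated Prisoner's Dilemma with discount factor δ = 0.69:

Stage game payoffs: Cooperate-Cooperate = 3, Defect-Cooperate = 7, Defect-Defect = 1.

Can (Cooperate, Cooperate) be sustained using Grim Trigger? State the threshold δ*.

δ* = 0.6667; since δ = 0.69 ≥ 0.6667, cooperation can be sustained

Work:
For Grim Trigger:
Cooperate forever: 3/(1-δ)
Defect then punished: 7 + 1·δ/(1-δ)
Need: 3/(1-δ) ≥ 7 + 1·δ/(1-δ)
Solving: δ ≥ (T-R)/(T-P) = (7-3)/(7-1) = 0.6667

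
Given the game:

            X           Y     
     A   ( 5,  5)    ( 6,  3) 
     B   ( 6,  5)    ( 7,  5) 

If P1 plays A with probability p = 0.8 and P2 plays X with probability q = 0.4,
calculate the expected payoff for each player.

E[P1] = 5.8, E[P2] = 4.04

Work:
E[P1] = p·q·π₁(A,X) + p·(1-q)·π₁(A,Y) + (1-p)·q·π₁(B,X) + (1-p)·(1-q)·π₁(B,Y)
= 0.8·0.4·5 + 0.8·0.6·6 + 0.2·0.4·6 + 0.2·0.6·7
= 5.8

E[P2] = 4.04 (similar calculation)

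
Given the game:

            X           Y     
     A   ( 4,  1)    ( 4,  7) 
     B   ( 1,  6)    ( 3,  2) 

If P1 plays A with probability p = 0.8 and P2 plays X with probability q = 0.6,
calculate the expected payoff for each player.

E[P1] = 3.56, E[P2] = 3.6

Work:
E[P1] = p·q·π₁(A,X) + p·(1-q)·π₁(A,Y) + (1-p)·q·π₁(B,X) + (1-p)·(1-q)·π₁(B,Y)
= 0.8·0.6·4 + 0.8·0.4·4 + 0.2·0.6·1 + 0.2·0.4·3
= 3.56

E[P2] = 3.6 (similar calculation)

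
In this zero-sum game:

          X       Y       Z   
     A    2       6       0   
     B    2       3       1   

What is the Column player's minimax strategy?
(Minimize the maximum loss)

Column should play Z, value = 1

Work:
Column player minimizes Row's maximum payoff:
Column X: max payoff to Row = 2
Column Y: max payoff to Row = 6
Column Z: max payoff to Row = 1
Minimum is 1, achieved by column Z.
Minimax strategy: Z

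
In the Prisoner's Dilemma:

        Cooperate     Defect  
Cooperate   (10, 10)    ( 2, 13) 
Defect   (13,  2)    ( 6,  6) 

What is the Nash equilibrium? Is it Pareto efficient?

(Defect, Defect) is NE; not Pareto efficient

Work:
Defect dominates Cooperate for both players:
If P2 cooperates: Defect (13) > Cooperate (10)
If P2 defects: Defect (6) > Cooperate (2)
NE: (Defect, Defect) with payoff (6, 6)
But (Cooperate, Cooperate) = (10, 10) Pareto dominates (6, 6)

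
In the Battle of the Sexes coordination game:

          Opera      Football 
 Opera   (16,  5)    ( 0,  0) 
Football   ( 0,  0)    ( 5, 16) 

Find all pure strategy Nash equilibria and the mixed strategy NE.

Pure NE: (Opera, Opera) and (Football, Football); Mixed NE: p = 0.7619, q = 0.2381

Work:
Check pure NE:
(Opera, Opera): (16, 5) - no unilateral deviation beneficial
(Football, Football): (5, 16) - no unilateral deviation beneficial
Mixed NE: P1 plays Opera with p = 0.7619, P2 plays Opera with q = 0.2381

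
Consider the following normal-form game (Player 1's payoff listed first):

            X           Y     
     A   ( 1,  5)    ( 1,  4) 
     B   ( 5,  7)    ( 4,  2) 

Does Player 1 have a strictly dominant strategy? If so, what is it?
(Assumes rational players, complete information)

Yes, Player 1's strictly dominant strategy is B

Work:
A strategy strictly dominates another if it gives a strictly higher payoff against every opponent action. Compare each pair of P1's strategies column-by-column:
  A vs B: [1 vs 5, 1 vs 4] → A does not strictly dominate B (column X: 1 ≤ 5)
  B vs A: [5 vs 1, 4 vs 1] → B strictly dominates A
B strictly dominates every other strategy → strictly dominant.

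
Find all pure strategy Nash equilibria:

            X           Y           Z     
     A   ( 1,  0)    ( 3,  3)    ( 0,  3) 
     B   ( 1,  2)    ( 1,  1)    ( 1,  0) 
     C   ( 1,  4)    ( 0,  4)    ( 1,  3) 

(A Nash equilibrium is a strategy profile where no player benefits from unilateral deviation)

Nash equilibrium: (A, Y), (B, X), (C, X)

Work:
Best responses:
  P1 vs X: payoffs [1, 1, 1] → best response A/B/C (payoff 1)
  P1 vs Y: payoffs [3, 1, 0] → best response A (payoff 3)
  P1 vs Z: payoffs [0, 1, 1] → best response B/C (payoff 1)
  P2 vs A: payoffs [0, 3, 3] → best response Y/Z (payoff 3)
  P2 vs B: payoffs [2, 1, 0] → best response X (payoff 2)
  P2 vs C: payoffs [4, 4, 3] → best response X/Y (payoff 4)
Mutual best responses: (A,Y), (B,X), (C,X) → Nash equilibria.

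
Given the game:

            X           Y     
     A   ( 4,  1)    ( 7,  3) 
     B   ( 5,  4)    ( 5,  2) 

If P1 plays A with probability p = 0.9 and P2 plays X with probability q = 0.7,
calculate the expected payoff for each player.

E[P1] = 4.91, E[P2] = 1.78

Work:
E[P1] = p·q·π₁(A,X) + p·(1-q)·π₁(A,Y) + (1-p)·q·π₁(B,X) + (1-p)·(1-q)·π₁(B,Y)
= 0.9·0.7·4 + 0.9·0.3·7 + 0.1·0.7·5 + 0.1·0.3·5
= 4.91

E[P2] = 1.78 (similar calculation)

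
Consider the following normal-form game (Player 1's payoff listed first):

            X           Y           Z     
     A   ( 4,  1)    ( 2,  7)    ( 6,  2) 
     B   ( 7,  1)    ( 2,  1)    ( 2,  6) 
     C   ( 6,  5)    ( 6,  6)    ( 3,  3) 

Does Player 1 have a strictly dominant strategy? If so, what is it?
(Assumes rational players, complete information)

No strictly dominant strategy exists for Player 1

Work:
A strategy strictly dominates another if it gives a strictly higher payoff against every opponent action. Compare each pair of P1's strategies column-by-column:
  A vs B: [4 vs 7, 2 vs 2, 6 vs 2] → A does not strictly dominate B (column X: 4 ≤ 7)
  A vs C: [4 vs 6, 2 vs 6, 6 vs 3] → A does not strictly dominate C (column X: 4 ≤ 6)
  B vs A: [7 vs 4, 2 vs 2, 2 vs 6] → B does not strictly dominate A (column Y: 2 ≤ 2)
  B vs C: [7 vs 6, 2 vs 6, 2 vs 3] → B does not strictly dominate C (column Y: 2 ≤ 6)
  C vs A: [6 vs 4, 6 vs 2, 3 vs 6] → C does not strictly dominate A (column Z: 3 ≤ 6)
  C vs B: [6 vs 7, 6 vs 2, 3 vs 2] → C does not strictly dominate B (column X: 6 ≤ 7)
No single strategy strictly dominates all others → no strictly dominant strategy.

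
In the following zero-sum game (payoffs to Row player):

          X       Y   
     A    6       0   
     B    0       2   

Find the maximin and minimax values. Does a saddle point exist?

Maximin = 0, Minimax = 2, Saddle: False

Work:
Row minimums: [0, 0] → maximin = 0
Column maximums: [6, 2] → minimax = 2
No saddle point (maximin ≠ minimax). Mixed strategy needed.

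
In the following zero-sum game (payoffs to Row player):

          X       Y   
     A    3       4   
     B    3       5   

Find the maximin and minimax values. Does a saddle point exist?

Maximin = 3, Minimax = 3, Saddle: True

Work:
Row minimums: [3, 3] → maximin = 3
Column maximums: [3, 5] → minimax = 3
Saddle point exists! Game value = 3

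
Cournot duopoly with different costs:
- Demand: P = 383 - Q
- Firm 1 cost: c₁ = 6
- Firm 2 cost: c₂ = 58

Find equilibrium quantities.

q₁* = 143.0, q₂* = 91.0

Work:
Reaction: q₁ = (383 - 6 - q₂)/2
Reaction: q₂ = (383 - 58 - q₁)/2
Solve simultaneously:
q₁* = (383 - 2×6 + 58)/3 = 143.0
q₂* = (383 - 2×58 + 6)/3 = 91.0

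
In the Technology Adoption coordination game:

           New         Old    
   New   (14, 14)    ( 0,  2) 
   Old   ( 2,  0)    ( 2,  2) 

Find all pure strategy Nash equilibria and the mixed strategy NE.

Pure NE: (New, New) and (Old, Old); Mixed NE: p = 0.1429, q = 0.1429

Work:
Check pure NE:
(New, New): (14, 14) - no unilateral deviation beneficial
(Old, Old): (2, 2) - no unilateral deviation beneficial
Mixed NE: P1 plays New with p = 0.1429, P2 plays New with q = 0.1429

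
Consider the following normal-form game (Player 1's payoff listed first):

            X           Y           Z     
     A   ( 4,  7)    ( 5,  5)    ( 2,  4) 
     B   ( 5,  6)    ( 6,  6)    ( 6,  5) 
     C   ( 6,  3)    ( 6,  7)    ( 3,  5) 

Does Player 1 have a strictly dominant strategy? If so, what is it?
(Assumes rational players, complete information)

No strictly dominant strategy exists for Player 1

Work:
A strategy strictly dominates another if it gives a strictly higher payoff against every opponent action. Compare each pair of P1's strategies column-by-column:
  A vs B: [4 vs 5, 5 vs 6, 2 vs 6] → A does not strictly dominate B (column X: 4 ≤ 5)
  A vs C: [4 vs 6, 5 vs 6, 2 vs 3] → A does not strictly dominate C (column X: 4 ≤ 6)
  B vs A: [5 vs 4, 6 vs 5, 6 vs 2] → B strictly dominates A
  B vs C: [5 vs 6, 6 vs 6, 6 vs 3] → B does not strictly dominate C (column X: 5 ≤ 6)
  C vs A: [6 vs 4, 6 vs 5, 3 vs 2] → C strictly dominates A
  C vs B: [6 vs 5, 6 vs 6, 3 vs 6] → C does not strictly dominate B (column Y: 6 ≤ 6)
No single strategy strictly dominates all others → no strictly dominant strategy.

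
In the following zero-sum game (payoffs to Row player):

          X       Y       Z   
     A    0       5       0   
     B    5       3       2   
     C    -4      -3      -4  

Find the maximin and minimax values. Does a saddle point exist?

Maximin = 2, Minimax = 2, Saddle: True

Work:
Row minimums: [0, 2, -4] → maximin = 2
Column maximums: [5, 5, 2] → minimax = 2
Saddle point exists! Game value = 2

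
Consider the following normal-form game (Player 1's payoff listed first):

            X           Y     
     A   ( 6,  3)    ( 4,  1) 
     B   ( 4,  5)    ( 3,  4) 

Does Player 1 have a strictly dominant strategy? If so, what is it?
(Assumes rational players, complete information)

Yes, Player 1's strictly dominant strategy is A

Work:
A strategy strictly dominates another if it gives a strictly higher payoff against every opponent action. Compare each pair of P1's strategies column-by-column:
  A vs B: [6 vs 4, 4 vs 3] → A strictly dominates B
  B vs A: [4 vs 6, 3 vs 4] → B does not strictly dominate A (column X: 4 ≤ 6)
A strictly dominates every other strategy → strictly dominant.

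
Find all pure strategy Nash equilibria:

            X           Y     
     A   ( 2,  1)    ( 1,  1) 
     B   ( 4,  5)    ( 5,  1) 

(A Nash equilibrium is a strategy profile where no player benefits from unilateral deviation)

Nash equilibrium: (B, X)

Work:
Best responses:
  P1 vs X: payoffs [2, 4] → best response B (payoff 4)
  P1 vs Y: payoffs [1, 5] → best response B (payoff 5)
  P2 vs A: payoffs [1, 1] → best response X/Y (payoff 1)
  P2 vs B: payoffs [5, 1] → best response X (payoff 5)
Mutual best responses: (B,X) → Nash equilibria.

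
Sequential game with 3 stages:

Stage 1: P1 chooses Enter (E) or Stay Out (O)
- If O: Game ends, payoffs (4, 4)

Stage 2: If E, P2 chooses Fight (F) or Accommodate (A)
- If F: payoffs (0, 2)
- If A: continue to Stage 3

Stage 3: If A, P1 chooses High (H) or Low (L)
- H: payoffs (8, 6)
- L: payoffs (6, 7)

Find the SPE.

SPE: (E, A, H); Outcome (8, 6)

Work:
Stage 3: P1 chooses H (8 vs 6)
Stage 2: P2: F->2, A->6 (anticipating H). Choose A
Stage 1: P1: O->4, E->8 (anticipating A, H). Choose E
SPE path: E -> A -> H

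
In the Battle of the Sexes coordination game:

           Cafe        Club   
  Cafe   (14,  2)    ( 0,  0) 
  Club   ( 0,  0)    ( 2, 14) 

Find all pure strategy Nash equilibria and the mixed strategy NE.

Pure NE: (Cafe, Cafe) and (Club, Club); Mixed NE: p = 0.875, q = 0.125

Work:
Check pure NE:
(Cafe, Cafe): (14, 2) - no unilateral deviation beneficial
(Club, Club): (2, 14) - no unilateral deviation beneficial
Mixed NE: P1 plays Cafe with p = 0.875, P2 plays Cafe with q = 0.125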